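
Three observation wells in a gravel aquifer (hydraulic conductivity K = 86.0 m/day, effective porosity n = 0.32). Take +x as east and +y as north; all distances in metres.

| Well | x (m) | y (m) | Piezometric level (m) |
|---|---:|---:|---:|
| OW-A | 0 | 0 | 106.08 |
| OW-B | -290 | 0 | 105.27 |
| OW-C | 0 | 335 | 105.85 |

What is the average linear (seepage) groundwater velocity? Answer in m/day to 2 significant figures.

∂h/∂x = (105.27 − 106.08) / (-290 − 0) = +0.002793
∂h/∂y = (105.85 − 106.08) / (335 − 0) = -0.0006866
|∇h| = √(0.002793² + -0.0006866²) = 0.002876
Seepage velocity v = K·i/n = 86.0 × 0.002876 / 0.32 = 0.7729 m/day.

0.77 m/day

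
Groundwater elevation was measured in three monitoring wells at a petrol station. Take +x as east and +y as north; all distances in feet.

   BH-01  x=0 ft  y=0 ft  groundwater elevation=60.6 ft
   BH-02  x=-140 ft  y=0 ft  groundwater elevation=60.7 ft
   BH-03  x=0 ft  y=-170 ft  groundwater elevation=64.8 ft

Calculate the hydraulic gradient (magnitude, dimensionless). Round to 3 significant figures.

∂h/∂x = (60.7 − 60.6) / (-140 − 0) = -0.0007143
∂h/∂y = (64.8 − 60.6) / (-170 − 0) = -0.02471
|∇h| = √(-0.0007143² + -0.02471²) = 0.02472

0.0247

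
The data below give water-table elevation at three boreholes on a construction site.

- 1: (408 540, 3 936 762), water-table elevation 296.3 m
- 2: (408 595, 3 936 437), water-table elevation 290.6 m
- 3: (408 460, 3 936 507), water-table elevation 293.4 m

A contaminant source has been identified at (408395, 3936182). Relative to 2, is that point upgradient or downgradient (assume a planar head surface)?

downgradient

With h = a·x + b·y + c and 1 as origin, the differences give:
  55·a + (-325)·b = -5.7
  (-80)·a + (-255)·b = -2.9
Eliminate b (×(-255) and ×(-325), subtract): -40025·a = 511.00 → a = ∂h/∂x = -0.01277
Back-substitute: b = ∂h/∂y = +0.01538.
Head at (408395, 3936182) = 296.3 + (-0.01277)·(-145) + (+0.01538)·(-580) = 289.23 m.
That is lower than the 290.6 m at 2, so the point is downgradient.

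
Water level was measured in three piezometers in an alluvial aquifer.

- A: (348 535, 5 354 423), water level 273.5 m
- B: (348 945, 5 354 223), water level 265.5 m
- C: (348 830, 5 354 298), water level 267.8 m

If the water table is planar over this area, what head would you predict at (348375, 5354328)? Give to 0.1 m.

276.1 m

Three-point gradient (reference A): Δ to B = (410, -200, -8.0), Δ to C = (295, -125, -5.7).
∂h/∂x = -0.01806, ∂h/∂y = +0.002968 (det = 7750).
h(348375, 5354328) = 273.5 + (-0.01806)·(-160) + (+0.002968)·(-95) = 273.5 +2.890 -0.282 = 276.108 m.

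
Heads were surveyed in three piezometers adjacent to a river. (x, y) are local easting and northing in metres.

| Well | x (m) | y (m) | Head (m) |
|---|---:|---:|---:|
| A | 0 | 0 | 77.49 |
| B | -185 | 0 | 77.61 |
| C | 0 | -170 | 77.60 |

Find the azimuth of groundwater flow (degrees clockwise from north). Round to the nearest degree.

045°

∂h/∂x = (77.61 − 77.49) / (-185 − 0) = -0.0006486
∂h/∂y = (77.60 − 77.49) / (-170 − 0) = -0.0006471
Flow direction (−∇h) has components (+0.0006486 E, +0.0006471 N).
Azimuth = atan2(E, N) = atan2(+0.0006486, +0.0006471) = 45.1° ≈ 045°.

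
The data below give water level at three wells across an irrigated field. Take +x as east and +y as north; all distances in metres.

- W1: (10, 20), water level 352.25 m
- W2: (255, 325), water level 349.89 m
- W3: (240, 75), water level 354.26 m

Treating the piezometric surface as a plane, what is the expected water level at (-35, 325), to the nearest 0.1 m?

346.1 m

Taking W1 as reference: W2−W1 = (245, 305, -2.36); W3−W1 = (230, 55, +2.01).
Determinant of the coordinate differences = 245·55 − 230·305 = -56675.
∂h/∂x = [(-2.36)·55 − (+2.01)·305] / -56675 = +0.01311
∂h/∂y = [245·(+2.01) − 230·(-2.36)] / -56675 = -0.01827
h(-35, 325) = 352.25 + (+0.01311)·(-45) + (-0.01827)·(305) = 352.25 -0.590 -5.571 = 346.089 m.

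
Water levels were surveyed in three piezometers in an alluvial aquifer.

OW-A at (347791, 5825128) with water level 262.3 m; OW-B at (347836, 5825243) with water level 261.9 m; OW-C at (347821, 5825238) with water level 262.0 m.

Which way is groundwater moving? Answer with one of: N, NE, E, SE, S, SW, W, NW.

Three-point gradient (reference OW-A): Δ to OW-B = (45, 115, -0.4), Δ to OW-C = (30, 110, -0.3).
∂h/∂x = -0.006333, ∂h/∂y = -0.0010000 (det = 1500).
Flow = −∇h = (+0.006333 east, +0.0010000 north), which points east.

E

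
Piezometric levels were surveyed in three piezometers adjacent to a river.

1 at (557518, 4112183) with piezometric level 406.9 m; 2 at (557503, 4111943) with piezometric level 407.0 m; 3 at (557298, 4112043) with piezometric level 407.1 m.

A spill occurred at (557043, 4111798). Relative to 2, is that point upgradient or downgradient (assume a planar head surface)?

upgradient

Differences from 1: to 2 (Δx, Δy, Δh) = (-15, -240, +0.1); to 3 = (-220, -140, +0.2).
Determinant of the coordinate differences = (-15)·(-140) − (-220)·(-240) = -50700.
∂h/∂x = [(+0.1)·(-140) − (+0.2)·(-240)] / -50700 = -0.0006706
∂h/∂y = [(-15)·(+0.2) − (-220)·(+0.1)] / -50700 = -0.0003748
Head at (557043, 4111798) = 406.9 + (-0.0006706)·(-475) + (-0.0003748)·(-385) = 407.36 m.
That is higher than the 407.0 m at 2, so the point is upgradient.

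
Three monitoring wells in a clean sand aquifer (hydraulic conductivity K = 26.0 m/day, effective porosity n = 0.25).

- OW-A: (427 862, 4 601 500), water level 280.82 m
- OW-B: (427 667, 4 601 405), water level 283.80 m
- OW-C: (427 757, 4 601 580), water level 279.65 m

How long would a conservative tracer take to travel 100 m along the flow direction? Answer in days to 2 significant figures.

Three-point gradient (reference OW-A): Δ to OW-B = (-195, -95, +2.98), Δ to OW-C = (-105, 80, -1.17).
∂h/∂x = -0.004976, ∂h/∂y = -0.02116 (det = -25575).
|∇h| = √(-0.004976² + -0.02116²) = 0.02174
Seepage velocity v = K·i/n = 26.0 × 0.02174 / 0.25 = 2.261 m/day.
t = 100 / 2.261 = 44.23 days.

44 days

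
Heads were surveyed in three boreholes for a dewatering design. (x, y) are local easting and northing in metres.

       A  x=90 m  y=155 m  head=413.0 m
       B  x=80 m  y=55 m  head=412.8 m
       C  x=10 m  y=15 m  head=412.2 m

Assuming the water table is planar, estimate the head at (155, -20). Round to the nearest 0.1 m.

413.3 m

Differences from A: to B (Δx, Δy, Δh) = (-10, -100, -0.2); to C = (-80, -140, -0.8).
Determinant of the coordinate differences = (-10)·(-140) − (-80)·(-100) = -6600.
∂h/∂x = [(-0.2)·(-140) − (-0.8)·(-100)] / -6600 = +0.007879
∂h/∂y = [(-10)·(-0.8) − (-80)·(-0.2)] / -6600 = +0.001212
h(155, -20) = 413.0 + (+0.007879)·(65) + (+0.001212)·(-175) = 413.0 +0.512 -0.212 = 413.300 m.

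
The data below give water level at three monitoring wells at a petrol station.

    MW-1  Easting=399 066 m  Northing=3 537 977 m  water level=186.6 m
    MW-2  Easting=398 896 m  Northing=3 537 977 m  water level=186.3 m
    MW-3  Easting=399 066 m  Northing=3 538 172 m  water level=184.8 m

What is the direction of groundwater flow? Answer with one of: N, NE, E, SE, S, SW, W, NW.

∂h/∂x = (186.3 − 186.6) / (398896 − 399066) = +0.001765
∂h/∂y = (184.8 − 186.6) / (3538172 − 3537977) = -0.009231
Flow = −∇h = (-0.001765 east, +0.009231 north), which points north.

N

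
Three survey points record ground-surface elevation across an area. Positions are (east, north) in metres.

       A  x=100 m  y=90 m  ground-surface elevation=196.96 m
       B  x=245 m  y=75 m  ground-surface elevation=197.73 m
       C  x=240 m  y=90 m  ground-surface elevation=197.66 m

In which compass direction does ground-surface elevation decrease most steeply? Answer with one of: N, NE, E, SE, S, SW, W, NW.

NW

Taking A as reference: B−A = (145, -15, +0.77); C−A = (140, 0, +0.70).
Determinant of the coordinate differences = 145·0 − 140·(-15) = 2100.
∂z/∂x = [(+0.77)·0 − (+0.70)·(-15)] / 2100 = +0.005000
∂z/∂y = [145·(+0.70) − 140·(+0.77)] / 2100 = -0.003000
Steepest decrease is along −∇f = (-0.005000 E, +0.003000 N) → northwest.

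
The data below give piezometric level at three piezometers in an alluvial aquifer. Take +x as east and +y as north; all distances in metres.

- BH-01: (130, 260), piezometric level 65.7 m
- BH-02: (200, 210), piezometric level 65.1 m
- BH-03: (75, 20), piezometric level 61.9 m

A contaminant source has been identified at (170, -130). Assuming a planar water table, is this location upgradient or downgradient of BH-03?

Three-point gradient (reference BH-01): Δ to BH-02 = (70, -50, -0.6), Δ to BH-03 = (-55, -240, -3.8).
∂h/∂x = +0.002353, ∂h/∂y = +0.01529 (det = -19550).
Head at (170, -130) = 65.7 + (+0.002353)·(40) + (+0.01529)·(-390) = 59.83 m.
That is lower than the 61.9 m at BH-03, so the point is downgradient.

downgradient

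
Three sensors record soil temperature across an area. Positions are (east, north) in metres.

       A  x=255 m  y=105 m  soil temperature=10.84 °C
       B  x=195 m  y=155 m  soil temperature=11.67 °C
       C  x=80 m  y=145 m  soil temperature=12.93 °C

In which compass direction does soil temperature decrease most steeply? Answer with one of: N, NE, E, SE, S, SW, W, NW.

E

Taking A as reference: B−A = (-60, 50, +0.83); C−A = (-175, 40, +2.09).
Solve a·Δx + b·Δy = ΔT: det = (-60)·40 − (-175)·50 = 6350.
∂T/∂x = [(+0.83)·40 − (+2.09)·50] / 6350 = -0.01123
∂T/∂y = [(-60)·(+2.09) − (-175)·(+0.83)] / 6350 = +0.003126
Steepest decrease is along −∇f = (+0.01123 E, -0.003126 N) → east.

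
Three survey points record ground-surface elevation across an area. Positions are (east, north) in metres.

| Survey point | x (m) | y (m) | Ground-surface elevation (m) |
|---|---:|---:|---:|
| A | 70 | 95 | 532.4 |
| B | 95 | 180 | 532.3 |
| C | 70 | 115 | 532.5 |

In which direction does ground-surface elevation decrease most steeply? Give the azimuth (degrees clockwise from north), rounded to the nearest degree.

103°

Differences from A: to B (Δx, Δy, Δh) = (25, 85, -0.1); to C = (0, 20, +0.1).
Solve a·Δx + b·Δy = Δz: det = 25·20 − 0·85 = 500.
∂z/∂x = [(-0.1)·20 − (+0.1)·85] / 500 = -0.02100
∂z/∂y = [25·(+0.1) − 0·(-0.1)] / 500 = +0.005000
Steepest decrease is along −∇f: components (+0.02100 E, -0.005000 N).
Azimuth = atan2(+0.02100, -0.005000) = 103.4° ≈ 103°.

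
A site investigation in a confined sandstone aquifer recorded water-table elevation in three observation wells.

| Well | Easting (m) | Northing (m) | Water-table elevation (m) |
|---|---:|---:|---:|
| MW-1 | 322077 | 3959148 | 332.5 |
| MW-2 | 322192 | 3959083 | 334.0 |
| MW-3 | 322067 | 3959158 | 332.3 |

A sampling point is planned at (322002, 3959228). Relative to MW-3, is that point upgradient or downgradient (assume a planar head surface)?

With h = a·x + b·y + c and MW-1 as origin, the differences give:
  115·a + (-65)·b = +1.5
  (-10)·a + 10·b = -0.2
Eliminate b (×10 and ×(-65), subtract): 500·a = 2.00 → a = ∂h/∂x = +0.004000
Back-substitute: b = ∂h/∂y = -0.01600.
Head at (322002, 3959228) = 332.5 + (+0.004000)·(-75) + (-0.01600)·(80) = 330.92 m.
That is lower than the 332.3 m at MW-3, so the point is downgradient.

downgradient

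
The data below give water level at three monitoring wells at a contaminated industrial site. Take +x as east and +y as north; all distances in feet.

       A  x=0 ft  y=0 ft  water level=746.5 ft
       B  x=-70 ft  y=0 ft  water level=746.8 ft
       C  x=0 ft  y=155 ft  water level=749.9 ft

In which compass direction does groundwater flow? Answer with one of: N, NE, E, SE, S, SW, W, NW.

S

∂h/∂x = (746.8 − 746.5) / (-70 − 0) = -0.004286
∂h/∂y = (749.9 − 746.5) / (155 − 0) = +0.02194
Flow = −∇h = (+0.004286 east, -0.02194 north), which points south.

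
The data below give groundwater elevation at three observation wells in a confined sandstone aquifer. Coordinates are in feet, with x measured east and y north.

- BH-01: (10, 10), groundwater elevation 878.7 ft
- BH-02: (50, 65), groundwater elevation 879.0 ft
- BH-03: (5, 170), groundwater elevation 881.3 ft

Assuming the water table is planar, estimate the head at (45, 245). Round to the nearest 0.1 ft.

Taking BH-01 as reference: BH-02−BH-01 = (40, 55, +0.3); BH-03−BH-01 = (-5, 160, +2.6).
Determinant of the coordinate differences = 40·160 − (-5)·55 = 6675.
∂h/∂x = [(+0.3)·160 − (+2.6)·55] / 6675 = -0.01423
∂h/∂y = [40·(+2.6) − (-5)·(+0.3)] / 6675 = +0.01581
h(45, 245) = 878.7 + (-0.01423)·(35) + (+0.01581)·(235) = 878.7 -0.498 +3.714 = 881.916 ft.

881.9 ft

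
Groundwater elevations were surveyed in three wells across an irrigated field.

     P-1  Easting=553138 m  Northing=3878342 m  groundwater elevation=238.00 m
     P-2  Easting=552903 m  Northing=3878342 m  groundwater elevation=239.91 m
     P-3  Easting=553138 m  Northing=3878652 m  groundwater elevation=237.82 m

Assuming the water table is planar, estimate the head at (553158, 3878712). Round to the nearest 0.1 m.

∂h/∂x = (239.91 − 238.00) / (552903 − 553138) = -0.008128
∂h/∂y = (237.82 − 238.00) / (3878652 − 3878342) = -0.0005806
h(553158, 3878712) = 238.00 + (-0.008128)·(20) + (-0.0005806)·(370) = 238.00 -0.163 -0.215 = 237.623 m.

237.6 m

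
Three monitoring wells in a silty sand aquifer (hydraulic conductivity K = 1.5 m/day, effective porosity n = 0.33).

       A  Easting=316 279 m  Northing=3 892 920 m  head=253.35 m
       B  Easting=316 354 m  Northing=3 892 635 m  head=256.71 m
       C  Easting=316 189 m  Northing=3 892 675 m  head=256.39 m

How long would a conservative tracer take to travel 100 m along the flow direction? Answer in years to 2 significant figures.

5.0 years

Differences from A: to B (Δx, Δy, Δh) = (75, -285, +3.36); to C = (-90, -245, +3.04).
Solve a·Δx + b·Δy = Δh: det = 75·(-245) − (-90)·(-285) = -44025.
∂h/∂x = [(+3.36)·(-245) − (+3.04)·(-285)] / -44025 = -0.0009813
∂h/∂y = [75·(+3.04) − (-90)·(+3.36)] / -44025 = -0.01205
|∇h| = √(-0.0009813² + -0.01205²) = 0.01209
Seepage velocity v = K·i/n = 1.5 × 0.01209 / 0.33 = 0.05495 m/day.
t = 100 / 0.05495 = 1820 days = 4.98 years.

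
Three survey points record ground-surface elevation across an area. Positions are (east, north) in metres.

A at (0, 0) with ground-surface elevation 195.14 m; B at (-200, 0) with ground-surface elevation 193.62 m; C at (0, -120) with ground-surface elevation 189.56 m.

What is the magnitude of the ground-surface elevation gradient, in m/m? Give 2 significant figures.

0.047 m/m

∂z/∂x = (193.62 − 195.14) / (-200 − 0) = +0.007600
∂z/∂y = (189.56 − 195.14) / (-120 − 0) = +0.04650
|∇f| = √(0.007600² + 0.04650²) = 0.04712 m/m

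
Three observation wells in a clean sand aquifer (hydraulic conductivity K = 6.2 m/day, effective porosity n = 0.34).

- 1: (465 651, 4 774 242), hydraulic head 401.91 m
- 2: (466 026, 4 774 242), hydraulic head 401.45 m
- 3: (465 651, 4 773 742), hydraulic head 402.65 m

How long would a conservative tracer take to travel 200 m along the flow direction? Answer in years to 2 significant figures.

∂h/∂x = (401.45 − 401.91) / (466026 − 465651) = -0.001227
∂h/∂y = (402.65 − 401.91) / (4773742 − 4774242) = -0.001480
|∇h| = √(-0.001227² + -0.001480²) = 0.001922
Seepage velocity v = K·i/n = 6.2 × 0.001922 / 0.34 = 0.03505 m/day.
t = 200 / 0.03505 = 5706 days = 15.6 years.

16 years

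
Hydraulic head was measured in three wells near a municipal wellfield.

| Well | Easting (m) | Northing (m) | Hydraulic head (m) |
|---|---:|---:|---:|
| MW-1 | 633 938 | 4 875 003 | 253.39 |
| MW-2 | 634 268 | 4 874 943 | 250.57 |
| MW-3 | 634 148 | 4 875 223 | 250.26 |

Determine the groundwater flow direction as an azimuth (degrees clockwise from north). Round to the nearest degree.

061°

With h = a·x + b·y + c and MW-1 as origin, the differences give:
  330·a + (-60)·b = -2.82
  210·a + 220·b = -3.13
Eliminate b (×220 and ×(-60), subtract): 85200·a = -808.200 → a = ∂h/∂x = -0.009486
Back-substitute: b = ∂h/∂y = -0.005173.
Flow direction (−∇h) has components (+0.009486 E, +0.005173 N).
Azimuth = atan2(E, N) = atan2(+0.009486, +0.005173) = 61.4° ≈ 061°.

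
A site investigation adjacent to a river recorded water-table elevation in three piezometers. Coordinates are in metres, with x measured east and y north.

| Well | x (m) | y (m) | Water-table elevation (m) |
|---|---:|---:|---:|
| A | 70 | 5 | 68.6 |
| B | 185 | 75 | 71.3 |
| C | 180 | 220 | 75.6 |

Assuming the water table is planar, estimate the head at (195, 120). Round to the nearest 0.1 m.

With h = a·x + b·y + c and A as origin, the differences give:
  115·a + 70·b = +2.7
  110·a + 215·b = +7.0
Eliminate b (×215 and ×70, subtract): 17025·a = 90.50 → a = ∂h/∂x = +0.005316
Back-substitute: b = ∂h/∂y = +0.02984.
h(195, 120) = 68.6 + (+0.005316)·(125) + (+0.02984)·(115) = 68.6 +0.664 +3.431 = 72.696 m.

72.7 m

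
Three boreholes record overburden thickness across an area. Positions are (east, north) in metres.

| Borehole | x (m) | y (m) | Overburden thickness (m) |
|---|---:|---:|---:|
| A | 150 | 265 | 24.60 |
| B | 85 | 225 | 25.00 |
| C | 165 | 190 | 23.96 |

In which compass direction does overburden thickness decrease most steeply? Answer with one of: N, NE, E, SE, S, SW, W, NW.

SE

Three-point gradient (reference A): Δ to B = (-65, -40, +0.40), Δ to C = (15, -75, -0.64).
∂d/∂x = -0.01016, ∂d/∂y = +0.006502 (det = 5475).
Steepest decrease is along −∇f = (+0.01016 E, -0.006502 N) → southeast.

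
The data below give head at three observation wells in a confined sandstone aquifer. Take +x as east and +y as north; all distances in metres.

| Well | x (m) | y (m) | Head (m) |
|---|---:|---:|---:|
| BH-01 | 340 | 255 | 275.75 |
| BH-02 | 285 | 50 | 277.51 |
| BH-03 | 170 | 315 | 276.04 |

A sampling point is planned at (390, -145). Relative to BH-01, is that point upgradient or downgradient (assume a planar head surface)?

upgradient

Three-point gradient (reference BH-01): Δ to BH-02 = (-55, -205, +1.76), Δ to BH-03 = (-170, 60, +0.29).
∂h/∂x = -0.004326, ∂h/∂y = -0.007425 (det = -38150).
Head at (390, -145) = 275.75 + (-0.004326)·(50) + (-0.007425)·(-400) = 278.50 m.
That is higher than the 275.75 m at BH-01, so the point is upgradient.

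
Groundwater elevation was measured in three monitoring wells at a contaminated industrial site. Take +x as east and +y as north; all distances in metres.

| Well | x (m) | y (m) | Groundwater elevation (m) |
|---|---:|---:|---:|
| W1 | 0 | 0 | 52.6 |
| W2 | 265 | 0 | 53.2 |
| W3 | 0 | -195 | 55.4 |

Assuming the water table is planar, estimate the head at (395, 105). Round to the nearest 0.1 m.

∂h/∂x = (53.2 − 52.6) / (265 − 0) = +0.002264
∂h/∂y = (55.4 − 52.6) / (-195 − 0) = -0.01436
h(395, 105) = 52.6 + (+0.002264)·(395) + (-0.01436)·(105) = 52.6 +0.894 -1.508 = 51.987 m.

52.0 m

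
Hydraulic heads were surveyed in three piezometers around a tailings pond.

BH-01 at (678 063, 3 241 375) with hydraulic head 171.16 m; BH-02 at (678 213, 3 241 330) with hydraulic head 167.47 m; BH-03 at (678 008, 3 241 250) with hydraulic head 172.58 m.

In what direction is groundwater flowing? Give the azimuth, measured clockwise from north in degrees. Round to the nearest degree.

089°

With h = a·x + b·y + c and BH-01 as origin, the differences give:
  150·a + (-45)·b = -3.69
  (-55)·a + (-125)·b = +1.42
Eliminate b (×(-125) and ×(-45), subtract): -21225·a = 525.150 → a = ∂h/∂x = -0.02474
Back-substitute: b = ∂h/∂y = -0.0004735.
Flow direction (−∇h) has components (+0.02474 E, +0.0004735 N).
Azimuth = atan2(E, N) = atan2(+0.02474, +0.0004735) = 88.9° ≈ 089°.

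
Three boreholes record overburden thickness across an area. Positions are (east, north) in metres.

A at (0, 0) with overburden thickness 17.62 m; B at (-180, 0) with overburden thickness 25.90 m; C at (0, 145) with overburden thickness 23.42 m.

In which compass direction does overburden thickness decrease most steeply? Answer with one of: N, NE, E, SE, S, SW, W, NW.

SE

∂d/∂x = (25.90 − 17.62) / (-180 − 0) = -0.04600
∂d/∂y = (23.42 − 17.62) / (145 − 0) = +0.04000
Steepest decrease is along −∇f = (+0.04600 E, -0.04000 N) → southeast.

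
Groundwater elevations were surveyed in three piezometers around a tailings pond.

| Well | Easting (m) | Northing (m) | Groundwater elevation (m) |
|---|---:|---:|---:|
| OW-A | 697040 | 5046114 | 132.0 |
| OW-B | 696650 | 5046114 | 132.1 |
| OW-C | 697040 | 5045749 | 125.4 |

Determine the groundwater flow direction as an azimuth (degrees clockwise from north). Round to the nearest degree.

∂h/∂x = (132.1 − 132.0) / (696650 − 697040) = -0.0002564
∂h/∂y = (125.4 − 132.0) / (5045749 − 5046114) = +0.01808
Flow direction (−∇h) has components (+0.0002564 E, -0.01808 N).
Azimuth = atan2(E, N) = atan2(+0.0002564, -0.01808) = 179.2° ≈ 179°.

179°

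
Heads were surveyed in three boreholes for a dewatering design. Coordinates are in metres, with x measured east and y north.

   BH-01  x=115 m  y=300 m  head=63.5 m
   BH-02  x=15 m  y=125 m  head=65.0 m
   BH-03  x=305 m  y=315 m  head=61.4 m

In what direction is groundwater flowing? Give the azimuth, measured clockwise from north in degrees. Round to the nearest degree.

With h = a·x + b·y + c and BH-01 as origin, the differences give:
  (-100)·a + (-175)·b = +1.5
  190·a + 15·b = -2.1
Eliminate b (×15 and ×(-175), subtract): 31750·a = -345.00 → a = ∂h/∂x = -0.01087
Back-substitute: b = ∂h/∂y = -0.002362.
Flow direction (−∇h) has components (+0.01087 E, +0.002362 N).
Azimuth = atan2(E, N) = atan2(+0.01087, +0.002362) = 77.7° ≈ 078°.

078°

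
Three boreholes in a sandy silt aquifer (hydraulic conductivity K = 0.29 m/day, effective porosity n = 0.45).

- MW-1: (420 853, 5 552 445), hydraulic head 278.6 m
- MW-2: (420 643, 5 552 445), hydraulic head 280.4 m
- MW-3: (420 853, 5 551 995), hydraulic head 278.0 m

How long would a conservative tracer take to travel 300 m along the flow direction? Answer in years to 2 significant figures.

∂h/∂x = (280.4 − 278.6) / (420643 − 420853) = -0.008571
∂h/∂y = (278.0 − 278.6) / (5551995 − 5552445) = +0.001333
|∇h| = √(-0.008571² + 0.001333²) = 0.008674
Seepage velocity v = K·i/n = 0.29 × 0.008674 / 0.45 = 0.00559 m/day.
t = 300 / 0.00559 = 5.367e+04 days = 147 years.

150 years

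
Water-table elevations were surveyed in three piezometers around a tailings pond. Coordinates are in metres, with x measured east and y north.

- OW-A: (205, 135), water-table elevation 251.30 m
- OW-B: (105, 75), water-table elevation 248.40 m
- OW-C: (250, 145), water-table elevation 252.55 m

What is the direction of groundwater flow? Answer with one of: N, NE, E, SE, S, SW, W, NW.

Taking OW-A as reference: OW-B−OW-A = (-100, -60, -2.90); OW-C−OW-A = (45, 10, +1.25).
Determinant of the coordinate differences = (-100)·10 − 45·(-60) = 1700.
∂h/∂x = [(-2.90)·10 − (+1.25)·(-60)] / 1700 = +0.02706
∂h/∂y = [(-100)·(+1.25) − 45·(-2.90)] / 1700 = +0.003235
Flow = −∇h = (-0.02706 east, -0.003235 north), which points west.

W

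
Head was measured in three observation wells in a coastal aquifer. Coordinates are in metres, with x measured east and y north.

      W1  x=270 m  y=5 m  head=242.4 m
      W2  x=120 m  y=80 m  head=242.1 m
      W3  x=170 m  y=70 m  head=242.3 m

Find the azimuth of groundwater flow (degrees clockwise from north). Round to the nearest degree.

Taking W1 as reference: W2−W1 = (-150, 75, -0.3); W3−W1 = (-100, 65, -0.1).
Determinant of the coordinate differences = (-150)·65 − (-100)·75 = -2250.
∂h/∂x = [(-0.3)·65 − (-0.1)·75] / -2250 = +0.005333
∂h/∂y = [(-150)·(-0.1) − (-100)·(-0.3)] / -2250 = +0.006667
Flow direction (−∇h) has components (-0.005333 E, -0.006667 N).
Azimuth = atan2(E, N) = atan2(-0.005333, -0.006667) = 218.7° ≈ 219°.

219°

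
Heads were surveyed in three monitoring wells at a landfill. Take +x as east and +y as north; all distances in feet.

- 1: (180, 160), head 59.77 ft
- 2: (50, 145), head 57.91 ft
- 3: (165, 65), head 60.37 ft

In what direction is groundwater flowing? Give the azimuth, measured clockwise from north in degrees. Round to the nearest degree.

300°

Taking 1 as reference: 2−1 = (-130, -15, -1.86); 3−1 = (-15, -95, +0.60).
Determinant of the coordinate differences = (-130)·(-95) − (-15)·(-15) = 12125.
∂h/∂x = [(-1.86)·(-95) − (+0.60)·(-15)] / 12125 = +0.01532
∂h/∂y = [(-130)·(+0.60) − (-15)·(-1.86)] / 12125 = -0.008734
Flow direction (−∇h) has components (-0.01532 E, +0.008734 N).
Azimuth = atan2(E, N) = atan2(-0.01532, +0.008734) = 299.7° ≈ 300°.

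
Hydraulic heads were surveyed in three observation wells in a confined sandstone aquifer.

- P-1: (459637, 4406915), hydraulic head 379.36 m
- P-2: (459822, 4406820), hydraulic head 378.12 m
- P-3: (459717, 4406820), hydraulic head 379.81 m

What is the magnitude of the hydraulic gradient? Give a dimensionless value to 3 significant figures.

0.0244

Differences from P-1: to P-2 (Δx, Δy, Δh) = (185, -95, -1.24); to P-3 = (80, -95, +0.45).
Determinant of the coordinate differences = 185·(-95) − 80·(-95) = -9975.
∂h/∂x = [(-1.24)·(-95) − (+0.45)·(-95)] / -9975 = -0.01610
∂h/∂y = [185·(+0.45) − 80·(-1.24)] / -9975 = -0.01829
|∇h| = √(-0.01610² + -0.01829²) = 0.02437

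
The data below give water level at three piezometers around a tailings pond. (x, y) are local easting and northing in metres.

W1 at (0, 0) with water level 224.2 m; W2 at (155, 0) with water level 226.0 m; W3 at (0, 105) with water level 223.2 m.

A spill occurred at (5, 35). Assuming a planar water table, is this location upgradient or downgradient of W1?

∂h/∂x = (226.0 − 224.2) / (155 − 0) = +0.01161
∂h/∂y = (223.2 − 224.2) / (105 − 0) = -0.009524
Head at (5, 35) = 224.2 + (+0.01161)·(5) + (-0.009524)·(35) = 223.92 m.
That is lower than the 224.2 m at W1, so the point is downgradient.

downgradient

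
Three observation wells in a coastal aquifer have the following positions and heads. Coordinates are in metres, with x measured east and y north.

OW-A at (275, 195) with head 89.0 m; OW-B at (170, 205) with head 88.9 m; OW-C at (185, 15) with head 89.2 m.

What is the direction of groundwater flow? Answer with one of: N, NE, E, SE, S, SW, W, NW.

NW

With h = a·x + b·y + c and OW-A as origin, the differences give:
  (-105)·a + 10·b = -0.1
  (-90)·a + (-180)·b = +0.2
Eliminate b (×(-180) and ×10, subtract): 19800·a = 16.00 → a = ∂h/∂x = +0.0008081
Back-substitute: b = ∂h/∂y = -0.001515.
Flow = −∇h = (-0.0008081 east, +0.001515 north), which points northwest.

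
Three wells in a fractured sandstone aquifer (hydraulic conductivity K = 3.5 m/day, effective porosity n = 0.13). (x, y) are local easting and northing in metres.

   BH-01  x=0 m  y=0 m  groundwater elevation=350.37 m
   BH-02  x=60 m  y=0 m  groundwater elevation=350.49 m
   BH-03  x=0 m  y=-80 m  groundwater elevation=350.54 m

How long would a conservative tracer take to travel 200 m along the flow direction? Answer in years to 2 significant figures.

7.0 years

∂h/∂x = (350.49 − 350.37) / (60 − 0) = +0.002000
∂h/∂y = (350.54 − 350.37) / (-80 − 0) = -0.002125
|∇h| = √(0.002000² + -0.002125²) = 0.002918
Seepage velocity v = K·i/n = 3.5 × 0.002918 / 0.13 = 0.07856 m/day.
t = 200 / 0.07856 = 2546 days = 6.97 years.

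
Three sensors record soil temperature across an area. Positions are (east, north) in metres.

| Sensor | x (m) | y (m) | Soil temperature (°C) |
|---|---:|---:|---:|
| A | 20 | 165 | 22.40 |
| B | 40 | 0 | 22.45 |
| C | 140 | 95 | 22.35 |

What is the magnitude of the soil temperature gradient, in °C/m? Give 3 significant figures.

0.000743 °C/m

Three-point gradient (reference A): Δ to B = (20, -165, +0.05), Δ to C = (120, -70, -0.05).
∂T/∂x = -0.0006386, ∂T/∂y = -0.0003804 (det = 18400).
|∇f| = √(-0.0006386² + -0.0003804²) = 0.0007433 °C/m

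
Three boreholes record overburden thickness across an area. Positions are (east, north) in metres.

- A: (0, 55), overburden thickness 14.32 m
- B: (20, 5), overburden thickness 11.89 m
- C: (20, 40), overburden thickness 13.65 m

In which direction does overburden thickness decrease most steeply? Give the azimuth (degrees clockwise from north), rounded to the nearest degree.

Three-point gradient (reference A): Δ to B = (20, -50, -2.43), Δ to C = (20, -15, -0.67).
∂d/∂x = +0.004214, ∂d/∂y = +0.05029 (det = 700).
Steepest decrease is along −∇f: components (-0.004214 E, -0.05029 N).
Azimuth = atan2(-0.004214, -0.05029) = 184.8° ≈ 185°.

185°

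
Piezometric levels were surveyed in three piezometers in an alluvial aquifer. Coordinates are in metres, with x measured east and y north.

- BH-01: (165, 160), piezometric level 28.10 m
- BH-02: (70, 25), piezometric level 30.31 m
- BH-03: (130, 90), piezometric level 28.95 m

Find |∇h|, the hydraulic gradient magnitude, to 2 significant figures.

Taking BH-01 as reference: BH-02−BH-01 = (-95, -135, +2.21); BH-03−BH-01 = (-35, -70, +0.85).
Determinant of the coordinate differences = (-95)·(-70) − (-35)·(-135) = 1925.
∂h/∂x = [(+2.21)·(-70) − (+0.85)·(-135)] / 1925 = -0.02075
∂h/∂y = [(-95)·(+0.85) − (-35)·(+2.21)] / 1925 = -0.001766
|∇h| = √(-0.02075² + -0.001766²) = 0.02083

0.021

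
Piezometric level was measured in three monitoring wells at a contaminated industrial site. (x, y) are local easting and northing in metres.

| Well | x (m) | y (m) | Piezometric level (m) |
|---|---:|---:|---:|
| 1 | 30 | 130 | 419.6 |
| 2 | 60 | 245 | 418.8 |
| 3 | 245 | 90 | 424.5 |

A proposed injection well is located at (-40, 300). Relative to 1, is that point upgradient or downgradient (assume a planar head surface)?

downgradient

With h = a·x + b·y + c and 1 as origin, the differences give:
  30·a + 115·b = -0.8
  215·a + (-40)·b = +4.9
Eliminate b (×(-40) and ×115, subtract): -25925·a = -531.50 → a = ∂h/∂x = +0.02050
Back-substitute: b = ∂h/∂y = -0.01230.
Head at (-40, 300) = 419.6 + (+0.02050)·(-70) + (-0.01230)·(170) = 416.07 m.
That is lower than the 419.6 m at 1, so the point is downgradient.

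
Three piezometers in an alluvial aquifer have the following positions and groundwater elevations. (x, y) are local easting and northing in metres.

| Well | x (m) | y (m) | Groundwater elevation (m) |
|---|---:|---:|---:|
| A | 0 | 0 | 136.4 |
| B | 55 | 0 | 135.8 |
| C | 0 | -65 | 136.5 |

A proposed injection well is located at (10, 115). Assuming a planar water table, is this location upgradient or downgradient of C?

∂h/∂x = (135.8 − 136.4) / (55 − 0) = -0.01091
∂h/∂y = (136.5 − 136.4) / (-65 − 0) = -0.001538
Head at (10, 115) = 136.4 + (-0.01091)·(10) + (-0.001538)·(115) = 136.11 m.
That is lower than the 136.5 m at C, so the point is downgradient.

downgradient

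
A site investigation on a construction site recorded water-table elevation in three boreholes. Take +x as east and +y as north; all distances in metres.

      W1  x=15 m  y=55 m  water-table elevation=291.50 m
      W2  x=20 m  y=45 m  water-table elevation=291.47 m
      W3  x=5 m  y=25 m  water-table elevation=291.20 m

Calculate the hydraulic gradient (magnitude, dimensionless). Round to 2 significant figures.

0.011

Differences from W1: to W2 (Δx, Δy, Δh) = (5, -10, -0.03); to W3 = (-10, -30, -0.30).
Solve a·Δx + b·Δy = Δh: det = 5·(-30) − (-10)·(-10) = -250.
∂h/∂x = [(-0.03)·(-30) − (-0.30)·(-10)] / -250 = +0.008400
∂h/∂y = [5·(-0.30) − (-10)·(-0.03)] / -250 = +0.007200
|∇h| = √(0.008400² + 0.007200²) = 0.01106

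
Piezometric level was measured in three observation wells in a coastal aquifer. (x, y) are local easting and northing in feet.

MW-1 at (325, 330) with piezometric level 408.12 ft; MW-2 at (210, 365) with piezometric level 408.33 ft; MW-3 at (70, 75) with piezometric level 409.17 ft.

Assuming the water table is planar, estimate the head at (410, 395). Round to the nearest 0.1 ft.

407.8 ft

With h = a·x + b·y + c and MW-1 as origin, the differences give:
  (-115)·a + 35·b = +0.21
  (-255)·a + (-255)·b = +1.05
Eliminate b (×(-255) and ×35, subtract): 38250·a = -90.300 → a = ∂h/∂x = -0.002361
Back-substitute: b = ∂h/∂y = -0.001757.
h(410, 395) = 408.12 + (-0.002361)·(85) + (-0.001757)·(65) = 408.12 -0.201 -0.114 = 407.805 ft.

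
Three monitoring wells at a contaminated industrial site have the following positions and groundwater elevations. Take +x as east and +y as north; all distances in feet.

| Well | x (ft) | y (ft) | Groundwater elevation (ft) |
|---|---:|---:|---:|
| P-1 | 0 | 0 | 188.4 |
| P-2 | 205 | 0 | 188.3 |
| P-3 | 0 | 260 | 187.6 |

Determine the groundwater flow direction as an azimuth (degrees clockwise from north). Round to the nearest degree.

009°

∂h/∂x = (188.3 − 188.4) / (205 − 0) = -0.0004878
∂h/∂y = (187.6 − 188.4) / (260 − 0) = -0.003077
Flow direction (−∇h) has components (+0.0004878 E, +0.003077 N).
Azimuth = atan2(E, N) = atan2(+0.0004878, +0.003077) = 9.0° ≈ 009°.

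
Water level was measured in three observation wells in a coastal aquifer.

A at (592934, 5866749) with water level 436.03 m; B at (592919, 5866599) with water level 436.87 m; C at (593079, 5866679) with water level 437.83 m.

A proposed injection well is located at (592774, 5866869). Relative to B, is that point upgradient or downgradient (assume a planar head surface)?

downgradient

With h = a·x + b·y + c and A as origin, the differences give:
  (-15)·a + (-150)·b = +0.84
  145·a + (-70)·b = +1.80
Eliminate b (×(-70) and ×(-150), subtract): 22800·a = 211.200 → a = ∂h/∂x = +0.009263
Back-substitute: b = ∂h/∂y = -0.006526.
Head at (592774, 5866869) = 436.03 + (+0.009263)·(-160) + (-0.006526)·(120) = 433.76 m.
That is lower than the 436.87 m at B, so the point is downgradient.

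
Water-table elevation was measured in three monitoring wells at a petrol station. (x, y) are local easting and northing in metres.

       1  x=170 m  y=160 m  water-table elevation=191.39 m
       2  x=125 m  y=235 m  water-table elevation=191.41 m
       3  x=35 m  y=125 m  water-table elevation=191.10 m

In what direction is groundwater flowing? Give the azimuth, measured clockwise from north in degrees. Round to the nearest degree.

Differences from 1: to 2 (Δx, Δy, Δh) = (-45, 75, +0.02); to 3 = (-135, -35, -0.29).
Determinant of the coordinate differences = (-45)·(-35) − (-135)·75 = 11700.
∂h/∂x = [(+0.02)·(-35) − (-0.29)·75] / 11700 = +0.001799
∂h/∂y = [(-45)·(-0.29) − (-135)·(+0.02)] / 11700 = +0.001346
Flow direction (−∇h) has components (-0.001799 E, -0.001346 N).
Azimuth = atan2(E, N) = atan2(-0.001799, -0.001346) = 233.2° ≈ 233°.

233°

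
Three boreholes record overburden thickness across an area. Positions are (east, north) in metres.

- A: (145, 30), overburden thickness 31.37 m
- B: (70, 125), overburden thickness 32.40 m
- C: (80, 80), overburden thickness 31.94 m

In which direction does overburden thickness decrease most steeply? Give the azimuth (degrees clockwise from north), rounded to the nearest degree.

With d = a·x + b·y + c and A as origin, the differences give:
  (-75)·a + 95·b = +1.03
  (-65)·a + 50·b = +0.57
Eliminate b (×50 and ×95, subtract): 2425·a = -2.650 → a = ∂d/∂x = -0.001093
Back-substitute: b = ∂d/∂y = +0.009979.
Steepest decrease is along −∇f: components (+0.001093 E, -0.009979 N).
Azimuth = atan2(+0.001093, -0.009979) = 173.8° ≈ 174°.

174°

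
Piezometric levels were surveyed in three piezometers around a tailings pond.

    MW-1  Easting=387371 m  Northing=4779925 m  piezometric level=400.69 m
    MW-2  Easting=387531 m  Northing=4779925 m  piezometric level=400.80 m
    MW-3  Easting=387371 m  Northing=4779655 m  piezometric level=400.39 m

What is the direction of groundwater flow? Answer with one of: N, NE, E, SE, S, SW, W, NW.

∂h/∂x = (400.80 − 400.69) / (387531 − 387371) = +0.0006875
∂h/∂y = (400.39 − 400.69) / (4779655 − 4779925) = +0.001111
Flow = −∇h = (-0.0006875 east, -0.001111 north), which points southwest.

SW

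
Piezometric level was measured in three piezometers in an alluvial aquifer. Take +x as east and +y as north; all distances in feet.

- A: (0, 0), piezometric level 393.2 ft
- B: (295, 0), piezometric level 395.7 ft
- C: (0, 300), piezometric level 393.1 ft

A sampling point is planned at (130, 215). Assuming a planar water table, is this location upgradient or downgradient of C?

upgradient

∂h/∂x = (395.7 − 393.2) / (295 − 0) = +0.008475
∂h/∂y = (393.1 − 393.2) / (300 − 0) = -0.0003333
Head at (130, 215) = 393.2 + (+0.008475)·(130) + (-0.0003333)·(215) = 394.23 ft.
That is higher than the 393.1 ft at C, so the point is upgradient.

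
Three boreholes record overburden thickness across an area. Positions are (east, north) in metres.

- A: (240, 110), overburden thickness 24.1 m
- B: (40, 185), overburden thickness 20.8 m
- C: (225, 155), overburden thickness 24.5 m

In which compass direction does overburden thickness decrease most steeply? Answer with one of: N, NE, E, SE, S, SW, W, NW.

Taking A as reference: B−A = (-200, 75, -3.3); C−A = (-15, 45, +0.4).
Determinant of the coordinate differences = (-200)·45 − (-15)·75 = -7875.
∂d/∂x = [(-3.3)·45 − (+0.4)·75] / -7875 = +0.02267
∂d/∂y = [(-200)·(+0.4) − (-15)·(-3.3)] / -7875 = +0.01644
Steepest decrease is along −∇f = (-0.02267 E, -0.01644 N) → southwest.

SW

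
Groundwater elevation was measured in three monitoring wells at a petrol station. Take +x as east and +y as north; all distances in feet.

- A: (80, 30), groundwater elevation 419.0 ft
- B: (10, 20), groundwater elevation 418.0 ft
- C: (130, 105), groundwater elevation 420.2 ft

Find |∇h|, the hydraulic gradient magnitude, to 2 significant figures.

Differences from A: to B (Δx, Δy, Δh) = (-70, -10, -1.0); to C = (50, 75, +1.2).
Solve a·Δx + b·Δy = Δh: det = (-70)·75 − 50·(-10) = -4750.
∂h/∂x = [(-1.0)·75 − (+1.2)·(-10)] / -4750 = +0.01326
∂h/∂y = [(-70)·(+1.2) − 50·(-1.0)] / -4750 = +0.007158
|∇h| = √(0.01326² + 0.007158²) = 0.01507

0.015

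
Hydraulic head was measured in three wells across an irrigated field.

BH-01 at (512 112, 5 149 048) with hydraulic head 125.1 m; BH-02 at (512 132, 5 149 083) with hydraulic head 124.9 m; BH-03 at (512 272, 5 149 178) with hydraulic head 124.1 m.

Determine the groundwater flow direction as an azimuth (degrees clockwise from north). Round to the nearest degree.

037°

Differences from BH-01: to BH-02 (Δx, Δy, Δh) = (20, 35, -0.2); to BH-03 = (160, 130, -1.0).
Solve a·Δx + b·Δy = Δh: det = 20·130 − 160·35 = -3000.
∂h/∂x = [(-0.2)·130 − (-1.0)·35] / -3000 = -0.003000
∂h/∂y = [20·(-1.0) − 160·(-0.2)] / -3000 = -0.004000
Flow direction (−∇h) has components (+0.003000 E, +0.004000 N).
Azimuth = atan2(E, N) = atan2(+0.003000, +0.004000) = 36.9° ≈ 037°.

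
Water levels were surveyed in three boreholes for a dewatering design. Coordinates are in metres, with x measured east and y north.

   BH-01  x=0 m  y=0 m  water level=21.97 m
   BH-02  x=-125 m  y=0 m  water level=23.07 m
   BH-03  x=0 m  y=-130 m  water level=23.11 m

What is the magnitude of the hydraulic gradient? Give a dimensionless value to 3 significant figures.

0.0124

∂h/∂x = (23.07 − 21.97) / (-125 − 0) = -0.008800
∂h/∂y = (23.11 − 21.97) / (-130 − 0) = -0.008769
|∇h| = √(-0.008800² + -0.008769²) = 0.01242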